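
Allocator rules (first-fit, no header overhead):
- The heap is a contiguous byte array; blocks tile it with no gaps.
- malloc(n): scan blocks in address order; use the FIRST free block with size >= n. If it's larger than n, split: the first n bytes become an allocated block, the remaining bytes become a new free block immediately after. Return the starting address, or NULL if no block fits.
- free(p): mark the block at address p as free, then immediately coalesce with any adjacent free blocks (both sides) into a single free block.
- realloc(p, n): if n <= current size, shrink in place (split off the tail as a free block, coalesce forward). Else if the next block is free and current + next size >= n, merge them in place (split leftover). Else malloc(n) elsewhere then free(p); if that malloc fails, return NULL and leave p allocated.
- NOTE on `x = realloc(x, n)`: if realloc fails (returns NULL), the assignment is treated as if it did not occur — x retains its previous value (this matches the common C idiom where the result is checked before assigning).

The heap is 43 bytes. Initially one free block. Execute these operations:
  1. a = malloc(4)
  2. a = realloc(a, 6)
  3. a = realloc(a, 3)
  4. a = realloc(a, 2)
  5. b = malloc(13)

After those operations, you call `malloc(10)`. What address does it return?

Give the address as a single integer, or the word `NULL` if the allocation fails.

Op 1: a = malloc(4) -> a = 0; heap: [0-3 ALLOC][4-42 FREE]
Op 2: a = realloc(a, 6) -> a = 0; heap: [0-5 ALLOC][6-42 FREE]
Op 3: a = realloc(a, 3) -> a = 0; heap: [0-2 ALLOC][3-42 FREE]
Op 4: a = realloc(a, 2) -> a = 0; heap: [0-1 ALLOC][2-42 FREE]
Op 5: b = malloc(13) -> b = 2; heap: [0-1 ALLOC][2-14 ALLOC][15-42 FREE]
malloc(10): first-fit scan over [0-1 ALLOC][2-14 ALLOC][15-42 FREE] -> 15

Answer: 15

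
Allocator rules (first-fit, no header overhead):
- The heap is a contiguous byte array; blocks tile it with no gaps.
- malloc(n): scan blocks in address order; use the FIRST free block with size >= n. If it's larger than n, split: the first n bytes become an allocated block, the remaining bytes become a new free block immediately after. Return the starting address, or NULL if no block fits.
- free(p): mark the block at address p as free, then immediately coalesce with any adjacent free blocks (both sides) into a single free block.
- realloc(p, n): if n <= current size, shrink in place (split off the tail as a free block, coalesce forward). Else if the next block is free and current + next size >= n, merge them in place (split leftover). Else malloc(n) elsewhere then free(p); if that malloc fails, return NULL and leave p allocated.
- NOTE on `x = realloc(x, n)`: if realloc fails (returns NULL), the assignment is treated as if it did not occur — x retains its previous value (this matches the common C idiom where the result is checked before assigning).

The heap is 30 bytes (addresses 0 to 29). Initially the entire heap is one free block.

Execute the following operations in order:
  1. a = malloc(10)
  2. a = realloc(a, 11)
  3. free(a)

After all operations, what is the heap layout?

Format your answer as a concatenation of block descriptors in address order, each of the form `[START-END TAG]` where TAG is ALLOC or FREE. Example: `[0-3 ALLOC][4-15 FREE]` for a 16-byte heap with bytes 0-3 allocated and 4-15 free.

Answer: [0-29 FREE]

Derivation:
Op 1: a = malloc(10) -> a = 0; heap: [0-9 ALLOC][10-29 FREE]
Op 2: a = realloc(a, 11) -> a = 0; heap: [0-10 ALLOC][11-29 FREE]
Op 3: free(a) -> (freed a); heap: [0-29 FREE]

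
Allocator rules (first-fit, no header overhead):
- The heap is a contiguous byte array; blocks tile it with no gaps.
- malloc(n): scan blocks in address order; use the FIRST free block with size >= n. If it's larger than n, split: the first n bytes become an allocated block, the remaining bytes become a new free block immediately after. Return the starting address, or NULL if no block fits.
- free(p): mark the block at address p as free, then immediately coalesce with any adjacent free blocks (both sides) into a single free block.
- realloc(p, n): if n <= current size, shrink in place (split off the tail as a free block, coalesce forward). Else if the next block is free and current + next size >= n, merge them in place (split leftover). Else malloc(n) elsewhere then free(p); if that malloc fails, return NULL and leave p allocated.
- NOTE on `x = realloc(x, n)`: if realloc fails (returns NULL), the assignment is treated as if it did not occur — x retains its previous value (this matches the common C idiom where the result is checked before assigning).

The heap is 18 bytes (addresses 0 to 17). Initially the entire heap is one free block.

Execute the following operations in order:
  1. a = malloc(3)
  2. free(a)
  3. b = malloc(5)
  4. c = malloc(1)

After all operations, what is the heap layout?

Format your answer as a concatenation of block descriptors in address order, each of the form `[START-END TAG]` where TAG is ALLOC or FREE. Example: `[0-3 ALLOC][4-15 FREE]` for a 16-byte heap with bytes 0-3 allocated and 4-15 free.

Op 1: a = malloc(3) -> a = 0; heap: [0-2 ALLOC][3-17 FREE]
Op 2: free(a) -> (freed a); heap: [0-17 FREE]
Op 3: b = malloc(5) -> b = 0; heap: [0-4 ALLOC][5-17 FREE]
Op 4: c = malloc(1) -> c = 5; heap: [0-4 ALLOC][5-5 ALLOC][6-17 FREE]

Answer: [0-4 ALLOC][5-5 ALLOC][6-17 FREE]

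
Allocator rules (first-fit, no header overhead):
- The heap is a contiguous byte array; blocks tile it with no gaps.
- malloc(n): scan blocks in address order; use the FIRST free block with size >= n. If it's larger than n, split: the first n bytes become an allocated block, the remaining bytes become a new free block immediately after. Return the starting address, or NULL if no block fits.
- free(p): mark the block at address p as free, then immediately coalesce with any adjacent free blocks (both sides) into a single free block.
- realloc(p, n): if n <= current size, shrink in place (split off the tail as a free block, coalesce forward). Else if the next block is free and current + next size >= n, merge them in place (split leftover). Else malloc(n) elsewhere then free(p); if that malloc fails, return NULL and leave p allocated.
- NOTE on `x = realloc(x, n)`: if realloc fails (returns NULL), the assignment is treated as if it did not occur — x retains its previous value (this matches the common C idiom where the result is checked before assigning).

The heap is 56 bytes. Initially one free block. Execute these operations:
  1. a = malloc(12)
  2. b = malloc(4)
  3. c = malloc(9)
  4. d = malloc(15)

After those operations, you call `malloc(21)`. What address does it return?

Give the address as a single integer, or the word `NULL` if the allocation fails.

Op 1: a = malloc(12) -> a = 0; heap: [0-11 ALLOC][12-55 FREE]
Op 2: b = malloc(4) -> b = 12; heap: [0-11 ALLOC][12-15 ALLOC][16-55 FREE]
Op 3: c = malloc(9) -> c = 16; heap: [0-11 ALLOC][12-15 ALLOC][16-24 ALLOC][25-55 FREE]
Op 4: d = malloc(15) -> d = 25; heap: [0-11 ALLOC][12-15 ALLOC][16-24 ALLOC][25-39 ALLOC][40-55 FREE]
malloc(21): first-fit scan over [0-11 ALLOC][12-15 ALLOC][16-24 ALLOC][25-39 ALLOC][40-55 FREE] -> NULL

Answer: NULL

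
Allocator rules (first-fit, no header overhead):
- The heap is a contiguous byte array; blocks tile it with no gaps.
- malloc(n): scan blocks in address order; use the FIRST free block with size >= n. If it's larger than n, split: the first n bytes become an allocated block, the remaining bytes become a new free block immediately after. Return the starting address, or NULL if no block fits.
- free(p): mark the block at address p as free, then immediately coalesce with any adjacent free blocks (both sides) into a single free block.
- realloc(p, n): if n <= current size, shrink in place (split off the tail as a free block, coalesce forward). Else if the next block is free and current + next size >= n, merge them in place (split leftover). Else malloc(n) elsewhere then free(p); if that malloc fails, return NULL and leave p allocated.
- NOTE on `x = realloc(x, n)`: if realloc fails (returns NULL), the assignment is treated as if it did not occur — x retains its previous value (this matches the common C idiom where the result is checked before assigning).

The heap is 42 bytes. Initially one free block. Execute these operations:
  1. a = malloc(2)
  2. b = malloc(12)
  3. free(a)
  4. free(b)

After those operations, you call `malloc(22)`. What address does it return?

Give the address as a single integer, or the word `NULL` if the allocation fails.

Op 1: a = malloc(2) -> a = 0; heap: [0-1 ALLOC][2-41 FREE]
Op 2: b = malloc(12) -> b = 2; heap: [0-1 ALLOC][2-13 ALLOC][14-41 FREE]
Op 3: free(a) -> (freed a); heap: [0-1 FREE][2-13 ALLOC][14-41 FREE]
Op 4: free(b) -> (freed b); heap: [0-41 FREE]
malloc(22): first-fit scan over [0-41 FREE] -> 0

Answer: 0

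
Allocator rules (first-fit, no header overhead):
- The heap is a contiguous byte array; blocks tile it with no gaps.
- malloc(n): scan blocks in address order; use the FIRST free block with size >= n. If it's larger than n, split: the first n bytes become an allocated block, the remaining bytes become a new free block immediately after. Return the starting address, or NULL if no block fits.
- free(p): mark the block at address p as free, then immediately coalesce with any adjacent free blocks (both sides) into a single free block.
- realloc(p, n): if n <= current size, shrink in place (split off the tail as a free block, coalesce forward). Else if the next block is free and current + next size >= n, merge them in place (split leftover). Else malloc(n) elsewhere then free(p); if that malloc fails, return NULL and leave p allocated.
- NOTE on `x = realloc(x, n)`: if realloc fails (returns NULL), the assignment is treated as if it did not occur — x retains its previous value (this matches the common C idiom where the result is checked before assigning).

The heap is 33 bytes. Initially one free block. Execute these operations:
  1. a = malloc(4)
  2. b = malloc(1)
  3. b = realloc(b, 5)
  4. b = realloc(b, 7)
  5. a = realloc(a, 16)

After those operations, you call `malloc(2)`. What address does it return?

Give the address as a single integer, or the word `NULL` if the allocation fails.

Answer: 0

Derivation:
Op 1: a = malloc(4) -> a = 0; heap: [0-3 ALLOC][4-32 FREE]
Op 2: b = malloc(1) -> b = 4; heap: [0-3 ALLOC][4-4 ALLOC][5-32 FREE]
Op 3: b = realloc(b, 5) -> b = 4; heap: [0-3 ALLOC][4-8 ALLOC][9-32 FREE]
Op 4: b = realloc(b, 7) -> b = 4; heap: [0-3 ALLOC][4-10 ALLOC][11-32 FREE]
Op 5: a = realloc(a, 16) -> a = 11; heap: [0-3 FREE][4-10 ALLOC][11-26 ALLOC][27-32 FREE]
malloc(2): first-fit scan over [0-3 FREE][4-10 ALLOC][11-26 ALLOC][27-32 FREE] -> 0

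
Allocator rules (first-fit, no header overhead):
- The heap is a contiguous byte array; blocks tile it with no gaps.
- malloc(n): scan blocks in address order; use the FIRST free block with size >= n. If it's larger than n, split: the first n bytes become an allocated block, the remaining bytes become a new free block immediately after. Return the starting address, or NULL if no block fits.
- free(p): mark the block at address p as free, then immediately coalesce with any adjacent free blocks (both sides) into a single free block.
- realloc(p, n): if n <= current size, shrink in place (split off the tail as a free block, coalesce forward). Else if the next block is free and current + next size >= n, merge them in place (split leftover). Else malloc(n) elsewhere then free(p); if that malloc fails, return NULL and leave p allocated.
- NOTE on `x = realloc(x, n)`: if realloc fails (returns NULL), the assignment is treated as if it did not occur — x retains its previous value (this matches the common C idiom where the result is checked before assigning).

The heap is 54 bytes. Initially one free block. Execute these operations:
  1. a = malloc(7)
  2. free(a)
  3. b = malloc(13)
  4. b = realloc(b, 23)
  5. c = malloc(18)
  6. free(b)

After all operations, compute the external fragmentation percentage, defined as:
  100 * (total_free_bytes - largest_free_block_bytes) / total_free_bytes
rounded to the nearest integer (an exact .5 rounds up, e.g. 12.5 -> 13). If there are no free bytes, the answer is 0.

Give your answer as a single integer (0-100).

Answer: 36

Derivation:
Op 1: a = malloc(7) -> a = 0; heap: [0-6 ALLOC][7-53 FREE]
Op 2: free(a) -> (freed a); heap: [0-53 FREE]
Op 3: b = malloc(13) -> b = 0; heap: [0-12 ALLOC][13-53 FREE]
Op 4: b = realloc(b, 23) -> b = 0; heap: [0-22 ALLOC][23-53 FREE]
Op 5: c = malloc(18) -> c = 23; heap: [0-22 ALLOC][23-40 ALLOC][41-53 FREE]
Op 6: free(b) -> (freed b); heap: [0-22 FREE][23-40 ALLOC][41-53 FREE]
Free blocks: [23 13] total_free=36 largest=23 -> 100*(36-23)/36 = 1300/36 ≈ 36.111 -> rounds to 36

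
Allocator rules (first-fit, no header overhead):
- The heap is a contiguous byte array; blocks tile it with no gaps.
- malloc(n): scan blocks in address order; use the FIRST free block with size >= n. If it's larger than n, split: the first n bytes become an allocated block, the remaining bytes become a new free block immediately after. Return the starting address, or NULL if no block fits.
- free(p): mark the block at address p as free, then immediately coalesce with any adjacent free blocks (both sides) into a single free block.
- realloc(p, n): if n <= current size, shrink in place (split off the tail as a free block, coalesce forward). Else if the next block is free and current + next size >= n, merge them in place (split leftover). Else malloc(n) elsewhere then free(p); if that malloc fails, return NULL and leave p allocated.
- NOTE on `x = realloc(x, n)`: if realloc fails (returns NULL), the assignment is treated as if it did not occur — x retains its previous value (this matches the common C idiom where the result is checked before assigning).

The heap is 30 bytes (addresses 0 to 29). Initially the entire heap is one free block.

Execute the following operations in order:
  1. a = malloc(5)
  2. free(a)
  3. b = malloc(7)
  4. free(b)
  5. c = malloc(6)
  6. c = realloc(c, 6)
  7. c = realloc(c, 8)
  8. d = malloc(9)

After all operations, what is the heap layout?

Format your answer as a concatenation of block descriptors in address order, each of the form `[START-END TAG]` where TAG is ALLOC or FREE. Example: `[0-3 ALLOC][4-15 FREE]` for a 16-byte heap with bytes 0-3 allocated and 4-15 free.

Op 1: a = malloc(5) -> a = 0; heap: [0-4 ALLOC][5-29 FREE]
Op 2: free(a) -> (freed a); heap: [0-29 FREE]
Op 3: b = malloc(7) -> b = 0; heap: [0-6 ALLOC][7-29 FREE]
Op 4: free(b) -> (freed b); heap: [0-29 FREE]
Op 5: c = malloc(6) -> c = 0; heap: [0-5 ALLOC][6-29 FREE]
Op 6: c = realloc(c, 6) -> c = 0; heap: [0-5 ALLOC][6-29 FREE]
Op 7: c = realloc(c, 8) -> c = 0; heap: [0-7 ALLOC][8-29 FREE]
Op 8: d = malloc(9) -> d = 8; heap: [0-7 ALLOC][8-16 ALLOC][17-29 FREE]

Answer: [0-7 ALLOC][8-16 ALLOC][17-29 FREE]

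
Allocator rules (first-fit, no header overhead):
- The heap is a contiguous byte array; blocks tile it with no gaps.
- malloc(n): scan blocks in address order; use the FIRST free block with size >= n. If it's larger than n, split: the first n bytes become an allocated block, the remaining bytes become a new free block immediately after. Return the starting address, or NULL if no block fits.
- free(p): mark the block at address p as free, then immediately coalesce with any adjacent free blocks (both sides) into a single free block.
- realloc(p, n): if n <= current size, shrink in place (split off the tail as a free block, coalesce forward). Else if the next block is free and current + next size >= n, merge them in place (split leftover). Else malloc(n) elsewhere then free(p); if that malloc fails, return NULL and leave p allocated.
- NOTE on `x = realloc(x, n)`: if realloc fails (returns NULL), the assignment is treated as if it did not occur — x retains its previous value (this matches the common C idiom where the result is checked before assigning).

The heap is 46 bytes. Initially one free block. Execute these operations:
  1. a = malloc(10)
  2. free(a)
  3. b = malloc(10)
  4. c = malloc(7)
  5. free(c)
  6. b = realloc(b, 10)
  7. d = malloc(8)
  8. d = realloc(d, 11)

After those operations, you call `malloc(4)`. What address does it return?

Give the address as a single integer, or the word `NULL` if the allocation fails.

Op 1: a = malloc(10) -> a = 0; heap: [0-9 ALLOC][10-45 FREE]
Op 2: free(a) -> (freed a); heap: [0-45 FREE]
Op 3: b = malloc(10) -> b = 0; heap: [0-9 ALLOC][10-45 FREE]
Op 4: c = malloc(7) -> c = 10; heap: [0-9 ALLOC][10-16 ALLOC][17-45 FREE]
Op 5: free(c) -> (freed c); heap: [0-9 ALLOC][10-45 FREE]
Op 6: b = realloc(b, 10) -> b = 0; heap: [0-9 ALLOC][10-45 FREE]
Op 7: d = malloc(8) -> d = 10; heap: [0-9 ALLOC][10-17 ALLOC][18-45 FREE]
Op 8: d = realloc(d, 11) -> d = 10; heap: [0-9 ALLOC][10-20 ALLOC][21-45 FREE]
malloc(4): first-fit scan over [0-9 ALLOC][10-20 ALLOC][21-45 FREE] -> 21

Answer: 21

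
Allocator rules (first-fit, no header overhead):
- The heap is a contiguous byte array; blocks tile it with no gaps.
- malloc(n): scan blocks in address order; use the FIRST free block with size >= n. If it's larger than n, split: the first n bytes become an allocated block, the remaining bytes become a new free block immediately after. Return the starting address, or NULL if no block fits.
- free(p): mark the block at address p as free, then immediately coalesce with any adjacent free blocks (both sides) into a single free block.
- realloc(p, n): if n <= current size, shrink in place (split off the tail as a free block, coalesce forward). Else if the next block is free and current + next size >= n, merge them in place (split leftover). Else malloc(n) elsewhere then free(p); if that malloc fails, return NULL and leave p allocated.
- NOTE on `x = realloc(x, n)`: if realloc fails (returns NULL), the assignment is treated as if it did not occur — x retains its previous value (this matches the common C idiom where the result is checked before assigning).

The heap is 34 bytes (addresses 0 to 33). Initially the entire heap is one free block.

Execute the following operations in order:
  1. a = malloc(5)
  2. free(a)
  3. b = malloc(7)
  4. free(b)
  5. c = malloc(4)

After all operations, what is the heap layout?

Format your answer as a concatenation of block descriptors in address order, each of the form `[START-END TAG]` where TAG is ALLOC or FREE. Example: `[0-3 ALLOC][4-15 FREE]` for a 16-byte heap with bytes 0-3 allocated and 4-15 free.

Op 1: a = malloc(5) -> a = 0; heap: [0-4 ALLOC][5-33 FREE]
Op 2: free(a) -> (freed a); heap: [0-33 FREE]
Op 3: b = malloc(7) -> b = 0; heap: [0-6 ALLOC][7-33 FREE]
Op 4: free(b) -> (freed b); heap: [0-33 FREE]
Op 5: c = malloc(4) -> c = 0; heap: [0-3 ALLOC][4-33 FREE]

Answer: [0-3 ALLOC][4-33 FREE]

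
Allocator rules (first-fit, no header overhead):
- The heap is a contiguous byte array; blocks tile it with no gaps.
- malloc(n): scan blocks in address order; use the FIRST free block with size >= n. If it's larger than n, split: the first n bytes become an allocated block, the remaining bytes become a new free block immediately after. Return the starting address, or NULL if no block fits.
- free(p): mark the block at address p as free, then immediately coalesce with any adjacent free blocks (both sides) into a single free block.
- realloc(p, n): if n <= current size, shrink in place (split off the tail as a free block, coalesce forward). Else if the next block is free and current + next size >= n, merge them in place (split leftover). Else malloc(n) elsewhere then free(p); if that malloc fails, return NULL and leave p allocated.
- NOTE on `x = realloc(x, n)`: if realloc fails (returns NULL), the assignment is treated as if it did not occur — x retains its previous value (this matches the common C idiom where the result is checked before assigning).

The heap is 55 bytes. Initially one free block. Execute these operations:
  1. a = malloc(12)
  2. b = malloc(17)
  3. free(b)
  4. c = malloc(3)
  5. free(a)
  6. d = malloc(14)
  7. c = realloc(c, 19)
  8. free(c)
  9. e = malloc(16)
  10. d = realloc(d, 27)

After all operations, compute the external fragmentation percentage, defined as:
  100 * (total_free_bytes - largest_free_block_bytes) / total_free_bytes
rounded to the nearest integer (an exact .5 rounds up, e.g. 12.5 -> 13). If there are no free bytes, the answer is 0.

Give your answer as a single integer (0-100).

Answer: 40

Derivation:
Op 1: a = malloc(12) -> a = 0; heap: [0-11 ALLOC][12-54 FREE]
Op 2: b = malloc(17) -> b = 12; heap: [0-11 ALLOC][12-28 ALLOC][29-54 FREE]
Op 3: free(b) -> (freed b); heap: [0-11 ALLOC][12-54 FREE]
Op 4: c = malloc(3) -> c = 12; heap: [0-11 ALLOC][12-14 ALLOC][15-54 FREE]
Op 5: free(a) -> (freed a); heap: [0-11 FREE][12-14 ALLOC][15-54 FREE]
Op 6: d = malloc(14) -> d = 15; heap: [0-11 FREE][12-14 ALLOC][15-28 ALLOC][29-54 FREE]
Op 7: c = realloc(c, 19) -> c = 29; heap: [0-14 FREE][15-28 ALLOC][29-47 ALLOC][48-54 FREE]
Op 8: free(c) -> (freed c); heap: [0-14 FREE][15-28 ALLOC][29-54 FREE]
Op 9: e = malloc(16) -> e = 29; heap: [0-14 FREE][15-28 ALLOC][29-44 ALLOC][45-54 FREE]
Op 10: d = realloc(d, 27) -> NULL (d unchanged); heap: [0-14 FREE][15-28 ALLOC][29-44 ALLOC][45-54 FREE]
Free blocks: [15 10] total_free=25 largest=15 -> 100*(25-15)/25 = 1000/25 = 40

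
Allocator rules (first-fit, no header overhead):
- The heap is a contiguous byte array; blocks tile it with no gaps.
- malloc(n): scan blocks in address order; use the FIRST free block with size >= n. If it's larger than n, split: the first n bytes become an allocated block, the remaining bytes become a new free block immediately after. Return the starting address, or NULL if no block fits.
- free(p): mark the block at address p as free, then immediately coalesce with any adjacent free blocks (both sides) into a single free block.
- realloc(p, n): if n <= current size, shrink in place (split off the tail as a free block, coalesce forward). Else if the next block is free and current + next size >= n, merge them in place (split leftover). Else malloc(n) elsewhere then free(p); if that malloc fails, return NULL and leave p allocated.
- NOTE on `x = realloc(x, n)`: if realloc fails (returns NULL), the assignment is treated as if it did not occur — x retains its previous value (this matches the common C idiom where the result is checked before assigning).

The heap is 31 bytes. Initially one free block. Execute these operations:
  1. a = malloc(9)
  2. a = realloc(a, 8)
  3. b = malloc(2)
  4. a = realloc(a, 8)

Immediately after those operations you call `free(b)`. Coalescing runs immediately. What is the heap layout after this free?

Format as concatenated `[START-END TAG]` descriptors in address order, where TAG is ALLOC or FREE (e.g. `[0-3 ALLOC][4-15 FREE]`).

Op 1: a = malloc(9) -> a = 0; heap: [0-8 ALLOC][9-30 FREE]
Op 2: a = realloc(a, 8) -> a = 0; heap: [0-7 ALLOC][8-30 FREE]
Op 3: b = malloc(2) -> b = 8; heap: [0-7 ALLOC][8-9 ALLOC][10-30 FREE]
Op 4: a = realloc(a, 8) -> a = 0; heap: [0-7 ALLOC][8-9 ALLOC][10-30 FREE]
free(b): b = 8 -> block [8-9 ALLOC]; mark free, coalesce with adjacent free neighbors -> [0-7 ALLOC][8-30 FREE]

Answer: [0-7 ALLOC][8-30 FREE]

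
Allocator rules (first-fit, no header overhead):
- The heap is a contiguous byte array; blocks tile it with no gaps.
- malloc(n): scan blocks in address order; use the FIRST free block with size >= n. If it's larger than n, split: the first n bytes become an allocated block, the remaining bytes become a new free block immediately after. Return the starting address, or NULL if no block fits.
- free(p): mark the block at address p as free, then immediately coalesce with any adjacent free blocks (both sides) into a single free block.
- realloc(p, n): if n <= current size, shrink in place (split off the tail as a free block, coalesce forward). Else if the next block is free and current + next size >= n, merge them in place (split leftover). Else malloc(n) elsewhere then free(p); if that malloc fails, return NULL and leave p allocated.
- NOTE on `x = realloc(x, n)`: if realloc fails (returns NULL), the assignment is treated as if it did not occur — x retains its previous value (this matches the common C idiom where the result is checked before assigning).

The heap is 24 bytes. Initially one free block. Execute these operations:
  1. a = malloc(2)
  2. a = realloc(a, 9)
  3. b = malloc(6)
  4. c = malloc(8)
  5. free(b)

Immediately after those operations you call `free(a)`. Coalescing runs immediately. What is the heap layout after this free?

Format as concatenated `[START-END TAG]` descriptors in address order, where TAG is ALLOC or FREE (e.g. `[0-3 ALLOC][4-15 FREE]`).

Op 1: a = malloc(2) -> a = 0; heap: [0-1 ALLOC][2-23 FREE]
Op 2: a = realloc(a, 9) -> a = 0; heap: [0-8 ALLOC][9-23 FREE]
Op 3: b = malloc(6) -> b = 9; heap: [0-8 ALLOC][9-14 ALLOC][15-23 FREE]
Op 4: c = malloc(8) -> c = 15; heap: [0-8 ALLOC][9-14 ALLOC][15-22 ALLOC][23-23 FREE]
Op 5: free(b) -> (freed b); heap: [0-8 ALLOC][9-14 FREE][15-22 ALLOC][23-23 FREE]
free(a): a = 0 -> block [0-8 ALLOC]; mark free, coalesce with adjacent free neighbors -> [0-14 FREE][15-22 ALLOC][23-23 FREE]

Answer: [0-14 FREE][15-22 ALLOC][23-23 FREE]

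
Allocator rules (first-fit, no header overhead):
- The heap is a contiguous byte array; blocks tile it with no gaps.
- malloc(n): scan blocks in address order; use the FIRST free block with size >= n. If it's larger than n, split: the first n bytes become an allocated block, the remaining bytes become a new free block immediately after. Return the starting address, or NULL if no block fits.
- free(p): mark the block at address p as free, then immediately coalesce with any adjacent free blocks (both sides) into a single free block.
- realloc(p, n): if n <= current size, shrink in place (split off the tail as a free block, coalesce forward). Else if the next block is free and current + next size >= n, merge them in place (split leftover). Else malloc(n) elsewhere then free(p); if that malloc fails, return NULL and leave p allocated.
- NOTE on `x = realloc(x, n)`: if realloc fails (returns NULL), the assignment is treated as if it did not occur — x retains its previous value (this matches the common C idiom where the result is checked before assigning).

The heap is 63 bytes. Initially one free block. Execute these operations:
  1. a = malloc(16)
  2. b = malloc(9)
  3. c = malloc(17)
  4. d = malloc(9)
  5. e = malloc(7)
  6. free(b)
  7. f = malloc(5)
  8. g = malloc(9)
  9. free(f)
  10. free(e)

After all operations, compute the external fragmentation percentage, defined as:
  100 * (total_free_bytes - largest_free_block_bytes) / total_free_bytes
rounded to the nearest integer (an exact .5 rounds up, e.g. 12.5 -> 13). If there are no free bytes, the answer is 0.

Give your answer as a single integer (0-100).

Op 1: a = malloc(16) -> a = 0; heap: [0-15 ALLOC][16-62 FREE]
Op 2: b = malloc(9) -> b = 16; heap: [0-15 ALLOC][16-24 ALLOC][25-62 FREE]
Op 3: c = malloc(17) -> c = 25; heap: [0-15 ALLOC][16-24 ALLOC][25-41 ALLOC][42-62 FREE]
Op 4: d = malloc(9) -> d = 42; heap: [0-15 ALLOC][16-24 ALLOC][25-41 ALLOC][42-50 ALLOC][51-62 FREE]
Op 5: e = malloc(7) -> e = 51; heap: [0-15 ALLOC][16-24 ALLOC][25-41 ALLOC][42-50 ALLOC][51-57 ALLOC][58-62 FREE]
Op 6: free(b) -> (freed b); heap: [0-15 ALLOC][16-24 FREE][25-41 ALLOC][42-50 ALLOC][51-57 ALLOC][58-62 FREE]
Op 7: f = malloc(5) -> f = 16; heap: [0-15 ALLOC][16-20 ALLOC][21-24 FREE][25-41 ALLOC][42-50 ALLOC][51-57 ALLOC][58-62 FREE]
Op 8: g = malloc(9) -> g = NULL; heap: [0-15 ALLOC][16-20 ALLOC][21-24 FREE][25-41 ALLOC][42-50 ALLOC][51-57 ALLOC][58-62 FREE]
Op 9: free(f) -> (freed f); heap: [0-15 ALLOC][16-24 FREE][25-41 ALLOC][42-50 ALLOC][51-57 ALLOC][58-62 FREE]
Op 10: free(e) -> (freed e); heap: [0-15 ALLOC][16-24 FREE][25-41 ALLOC][42-50 ALLOC][51-62 FREE]
Free blocks: [9 12] total_free=21 largest=12 -> 100*(21-12)/21 = 900/21 ≈ 42.857 -> rounds to 43

Answer: 43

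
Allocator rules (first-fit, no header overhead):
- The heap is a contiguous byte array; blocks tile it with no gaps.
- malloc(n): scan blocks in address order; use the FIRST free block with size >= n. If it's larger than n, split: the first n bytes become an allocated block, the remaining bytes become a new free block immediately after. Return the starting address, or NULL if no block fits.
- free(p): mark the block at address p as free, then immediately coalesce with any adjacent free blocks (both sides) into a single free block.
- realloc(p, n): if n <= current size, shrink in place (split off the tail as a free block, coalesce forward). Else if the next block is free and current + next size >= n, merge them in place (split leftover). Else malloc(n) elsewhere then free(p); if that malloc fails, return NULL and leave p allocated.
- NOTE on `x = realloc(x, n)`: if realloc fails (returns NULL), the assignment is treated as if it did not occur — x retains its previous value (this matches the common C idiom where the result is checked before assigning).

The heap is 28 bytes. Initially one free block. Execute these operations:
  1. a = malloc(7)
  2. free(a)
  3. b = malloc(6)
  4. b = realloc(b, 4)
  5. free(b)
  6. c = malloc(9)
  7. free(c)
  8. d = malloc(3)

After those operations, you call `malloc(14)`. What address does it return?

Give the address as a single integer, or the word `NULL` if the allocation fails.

Answer: 3

Derivation:
Op 1: a = malloc(7) -> a = 0; heap: [0-6 ALLOC][7-27 FREE]
Op 2: free(a) -> (freed a); heap: [0-27 FREE]
Op 3: b = malloc(6) -> b = 0; heap: [0-5 ALLOC][6-27 FREE]
Op 4: b = realloc(b, 4) -> b = 0; heap: [0-3 ALLOC][4-27 FREE]
Op 5: free(b) -> (freed b); heap: [0-27 FREE]
Op 6: c = malloc(9) -> c = 0; heap: [0-8 ALLOC][9-27 FREE]
Op 7: free(c) -> (freed c); heap: [0-27 FREE]
Op 8: d = malloc(3) -> d = 0; heap: [0-2 ALLOC][3-27 FREE]
malloc(14): first-fit scan over [0-2 ALLOC][3-27 FREE] -> 3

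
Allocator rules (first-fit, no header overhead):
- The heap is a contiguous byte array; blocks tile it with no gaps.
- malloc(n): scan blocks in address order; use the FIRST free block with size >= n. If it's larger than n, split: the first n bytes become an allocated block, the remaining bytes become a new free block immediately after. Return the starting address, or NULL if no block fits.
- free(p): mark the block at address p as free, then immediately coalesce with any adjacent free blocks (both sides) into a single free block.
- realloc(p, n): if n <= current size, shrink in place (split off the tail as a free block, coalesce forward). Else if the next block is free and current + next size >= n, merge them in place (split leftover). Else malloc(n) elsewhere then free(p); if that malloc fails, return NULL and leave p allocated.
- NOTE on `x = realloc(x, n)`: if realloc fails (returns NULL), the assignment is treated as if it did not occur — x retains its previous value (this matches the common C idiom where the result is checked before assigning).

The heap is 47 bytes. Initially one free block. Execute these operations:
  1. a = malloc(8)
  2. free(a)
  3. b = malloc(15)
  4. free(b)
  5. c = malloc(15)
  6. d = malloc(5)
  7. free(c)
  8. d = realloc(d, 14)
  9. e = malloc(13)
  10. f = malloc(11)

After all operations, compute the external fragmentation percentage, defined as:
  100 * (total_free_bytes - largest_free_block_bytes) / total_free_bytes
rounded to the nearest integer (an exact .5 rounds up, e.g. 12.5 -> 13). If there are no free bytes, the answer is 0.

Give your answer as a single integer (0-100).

Op 1: a = malloc(8) -> a = 0; heap: [0-7 ALLOC][8-46 FREE]
Op 2: free(a) -> (freed a); heap: [0-46 FREE]
Op 3: b = malloc(15) -> b = 0; heap: [0-14 ALLOC][15-46 FREE]
Op 4: free(b) -> (freed b); heap: [0-46 FREE]
Op 5: c = malloc(15) -> c = 0; heap: [0-14 ALLOC][15-46 FREE]
Op 6: d = malloc(5) -> d = 15; heap: [0-14 ALLOC][15-19 ALLOC][20-46 FREE]
Op 7: free(c) -> (freed c); heap: [0-14 FREE][15-19 ALLOC][20-46 FREE]
Op 8: d = realloc(d, 14) -> d = 15; heap: [0-14 FREE][15-28 ALLOC][29-46 FREE]
Op 9: e = malloc(13) -> e = 0; heap: [0-12 ALLOC][13-14 FREE][15-28 ALLOC][29-46 FREE]
Op 10: f = malloc(11) -> f = 29; heap: [0-12 ALLOC][13-14 FREE][15-28 ALLOC][29-39 ALLOC][40-46 FREE]
Free blocks: [2 7] total_free=9 largest=7 -> 100*(9-7)/9 = 200/9 ≈ 22.222 -> rounds to 22

Answer: 22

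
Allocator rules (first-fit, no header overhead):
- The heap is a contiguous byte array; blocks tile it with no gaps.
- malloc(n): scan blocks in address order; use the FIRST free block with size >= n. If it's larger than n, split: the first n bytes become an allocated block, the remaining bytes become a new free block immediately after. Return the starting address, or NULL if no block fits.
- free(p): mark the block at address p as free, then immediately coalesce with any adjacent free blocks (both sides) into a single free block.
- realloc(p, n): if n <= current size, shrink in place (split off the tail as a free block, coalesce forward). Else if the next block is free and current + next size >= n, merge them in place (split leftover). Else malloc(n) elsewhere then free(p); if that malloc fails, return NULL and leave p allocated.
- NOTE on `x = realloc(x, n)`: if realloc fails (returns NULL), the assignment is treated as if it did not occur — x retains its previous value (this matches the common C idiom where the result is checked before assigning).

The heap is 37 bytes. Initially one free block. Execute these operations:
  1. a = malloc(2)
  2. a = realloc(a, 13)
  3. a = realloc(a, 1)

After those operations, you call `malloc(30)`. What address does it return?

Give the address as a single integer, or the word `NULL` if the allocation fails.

Op 1: a = malloc(2) -> a = 0; heap: [0-1 ALLOC][2-36 FREE]
Op 2: a = realloc(a, 13) -> a = 0; heap: [0-12 ALLOC][13-36 FREE]
Op 3: a = realloc(a, 1) -> a = 0; heap: [0-0 ALLOC][1-36 FREE]
malloc(30): first-fit scan over [0-0 ALLOC][1-36 FREE] -> 1

Answer: 1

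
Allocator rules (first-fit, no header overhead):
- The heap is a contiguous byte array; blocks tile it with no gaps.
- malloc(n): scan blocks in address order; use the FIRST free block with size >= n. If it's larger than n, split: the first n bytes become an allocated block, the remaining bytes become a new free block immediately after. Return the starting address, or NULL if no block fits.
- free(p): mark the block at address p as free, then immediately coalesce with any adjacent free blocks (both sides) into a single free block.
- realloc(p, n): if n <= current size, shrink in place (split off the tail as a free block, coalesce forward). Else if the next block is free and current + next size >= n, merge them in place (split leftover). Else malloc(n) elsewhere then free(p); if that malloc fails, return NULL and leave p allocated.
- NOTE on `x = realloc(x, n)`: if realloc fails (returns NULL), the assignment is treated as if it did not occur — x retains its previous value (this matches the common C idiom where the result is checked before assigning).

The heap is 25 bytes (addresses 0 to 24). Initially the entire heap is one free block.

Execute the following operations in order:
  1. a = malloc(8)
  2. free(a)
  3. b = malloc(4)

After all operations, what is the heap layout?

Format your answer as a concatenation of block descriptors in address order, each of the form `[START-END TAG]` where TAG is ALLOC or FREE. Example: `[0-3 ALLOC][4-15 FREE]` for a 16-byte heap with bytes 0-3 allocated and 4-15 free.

Answer: [0-3 ALLOC][4-24 FREE]

Derivation:
Op 1: a = malloc(8) -> a = 0; heap: [0-7 ALLOC][8-24 FREE]
Op 2: free(a) -> (freed a); heap: [0-24 FREE]
Op 3: b = malloc(4) -> b = 0; heap: [0-3 ALLOC][4-24 FREE]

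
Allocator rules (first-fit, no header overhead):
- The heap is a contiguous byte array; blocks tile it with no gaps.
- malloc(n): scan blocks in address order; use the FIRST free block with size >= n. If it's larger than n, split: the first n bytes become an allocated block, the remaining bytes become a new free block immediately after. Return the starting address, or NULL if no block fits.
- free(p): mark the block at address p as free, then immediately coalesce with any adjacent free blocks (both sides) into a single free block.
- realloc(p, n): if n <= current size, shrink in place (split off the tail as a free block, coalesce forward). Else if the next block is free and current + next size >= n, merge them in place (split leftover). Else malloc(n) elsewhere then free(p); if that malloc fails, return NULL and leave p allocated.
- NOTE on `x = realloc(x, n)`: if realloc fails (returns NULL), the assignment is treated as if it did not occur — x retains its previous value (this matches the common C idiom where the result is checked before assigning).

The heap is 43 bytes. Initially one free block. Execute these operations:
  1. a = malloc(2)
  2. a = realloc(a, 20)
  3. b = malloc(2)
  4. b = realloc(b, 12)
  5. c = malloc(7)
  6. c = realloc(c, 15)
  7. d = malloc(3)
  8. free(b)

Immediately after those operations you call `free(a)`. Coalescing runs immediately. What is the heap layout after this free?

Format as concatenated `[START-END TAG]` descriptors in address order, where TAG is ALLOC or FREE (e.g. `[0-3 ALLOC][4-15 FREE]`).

Answer: [0-31 FREE][32-38 ALLOC][39-41 ALLOC][42-42 FREE]

Derivation:
Op 1: a = malloc(2) -> a = 0; heap: [0-1 ALLOC][2-42 FREE]
Op 2: a = realloc(a, 20) -> a = 0; heap: [0-19 ALLOC][20-42 FREE]
Op 3: b = malloc(2) -> b = 20; heap: [0-19 ALLOC][20-21 ALLOC][22-42 FREE]
Op 4: b = realloc(b, 12) -> b = 20; heap: [0-19 ALLOC][20-31 ALLOC][32-42 FREE]
Op 5: c = malloc(7) -> c = 32; heap: [0-19 ALLOC][20-31 ALLOC][32-38 ALLOC][39-42 FREE]
Op 6: c = realloc(c, 15) -> NULL (c unchanged); heap: [0-19 ALLOC][20-31 ALLOC][32-38 ALLOC][39-42 FREE]
Op 7: d = malloc(3) -> d = 39; heap: [0-19 ALLOC][20-31 ALLOC][32-38 ALLOC][39-41 ALLOC][42-42 FREE]
Op 8: free(b) -> (freed b); heap: [0-19 ALLOC][20-31 FREE][32-38 ALLOC][39-41 ALLOC][42-42 FREE]
free(a): a = 0 -> block [0-19 ALLOC]; mark free, coalesce with adjacent free neighbors -> [0-31 FREE][32-38 ALLOC][39-41 ALLOC][42-42 FREE]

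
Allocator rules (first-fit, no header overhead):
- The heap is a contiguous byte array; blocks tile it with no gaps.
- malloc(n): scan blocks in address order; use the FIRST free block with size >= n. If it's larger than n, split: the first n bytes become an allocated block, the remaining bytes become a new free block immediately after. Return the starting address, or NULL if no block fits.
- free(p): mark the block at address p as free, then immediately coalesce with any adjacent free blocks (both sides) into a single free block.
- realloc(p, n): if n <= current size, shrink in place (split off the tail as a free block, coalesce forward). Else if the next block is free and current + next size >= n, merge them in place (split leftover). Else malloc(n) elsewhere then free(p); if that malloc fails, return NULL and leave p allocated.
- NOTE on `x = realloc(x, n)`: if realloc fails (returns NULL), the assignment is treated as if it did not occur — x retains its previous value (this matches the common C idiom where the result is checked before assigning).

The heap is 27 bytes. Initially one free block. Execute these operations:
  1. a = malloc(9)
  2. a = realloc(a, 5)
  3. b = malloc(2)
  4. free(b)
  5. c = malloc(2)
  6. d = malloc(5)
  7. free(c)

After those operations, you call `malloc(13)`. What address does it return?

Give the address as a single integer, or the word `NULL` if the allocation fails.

Op 1: a = malloc(9) -> a = 0; heap: [0-8 ALLOC][9-26 FREE]
Op 2: a = realloc(a, 5) -> a = 0; heap: [0-4 ALLOC][5-26 FREE]
Op 3: b = malloc(2) -> b = 5; heap: [0-4 ALLOC][5-6 ALLOC][7-26 FREE]
Op 4: free(b) -> (freed b); heap: [0-4 ALLOC][5-26 FREE]
Op 5: c = malloc(2) -> c = 5; heap: [0-4 ALLOC][5-6 ALLOC][7-26 FREE]
Op 6: d = malloc(5) -> d = 7; heap: [0-4 ALLOC][5-6 ALLOC][7-11 ALLOC][12-26 FREE]
Op 7: free(c) -> (freed c); heap: [0-4 ALLOC][5-6 FREE][7-11 ALLOC][12-26 FREE]
malloc(13): first-fit scan over [0-4 ALLOC][5-6 FREE][7-11 ALLOC][12-26 FREE] -> 12

Answer: 12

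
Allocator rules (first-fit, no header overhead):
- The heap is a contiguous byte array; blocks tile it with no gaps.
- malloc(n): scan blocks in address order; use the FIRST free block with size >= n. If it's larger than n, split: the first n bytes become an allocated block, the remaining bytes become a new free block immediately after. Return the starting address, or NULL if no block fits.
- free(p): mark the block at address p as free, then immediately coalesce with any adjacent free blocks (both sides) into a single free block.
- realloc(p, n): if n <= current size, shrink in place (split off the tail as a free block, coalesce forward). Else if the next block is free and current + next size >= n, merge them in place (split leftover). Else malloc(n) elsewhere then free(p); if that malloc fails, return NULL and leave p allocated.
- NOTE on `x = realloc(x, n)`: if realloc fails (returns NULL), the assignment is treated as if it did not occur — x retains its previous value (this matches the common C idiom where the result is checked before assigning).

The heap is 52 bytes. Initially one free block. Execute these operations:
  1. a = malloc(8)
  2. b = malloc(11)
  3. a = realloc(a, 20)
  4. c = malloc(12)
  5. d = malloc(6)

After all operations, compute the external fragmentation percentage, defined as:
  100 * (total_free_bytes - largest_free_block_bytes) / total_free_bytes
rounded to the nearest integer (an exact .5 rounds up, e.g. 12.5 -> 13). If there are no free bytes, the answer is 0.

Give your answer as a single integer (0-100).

Op 1: a = malloc(8) -> a = 0; heap: [0-7 ALLOC][8-51 FREE]
Op 2: b = malloc(11) -> b = 8; heap: [0-7 ALLOC][8-18 ALLOC][19-51 FREE]
Op 3: a = realloc(a, 20) -> a = 19; heap: [0-7 FREE][8-18 ALLOC][19-38 ALLOC][39-51 FREE]
Op 4: c = malloc(12) -> c = 39; heap: [0-7 FREE][8-18 ALLOC][19-38 ALLOC][39-50 ALLOC][51-51 FREE]
Op 5: d = malloc(6) -> d = 0; heap: [0-5 ALLOC][6-7 FREE][8-18 ALLOC][19-38 ALLOC][39-50 ALLOC][51-51 FREE]
Free blocks: [2 1] total_free=3 largest=2 -> 100*(3-2)/3 = 100/3 ≈ 33.333 -> rounds to 33

Answer: 33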